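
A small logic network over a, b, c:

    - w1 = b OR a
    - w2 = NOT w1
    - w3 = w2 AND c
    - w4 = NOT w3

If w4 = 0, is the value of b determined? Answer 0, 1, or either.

0

w4 = NOT w3 must be 0, so w3 = 1.
w3 = w2 AND c must be 1, so both w2 = 1 and c = 1.
w2 = NOT w1 must be 1, so w1 = 0.
Every assignment with w4 = 0 has b = 0; there are 1 such assignment(s).
  a=0, b=0, c=1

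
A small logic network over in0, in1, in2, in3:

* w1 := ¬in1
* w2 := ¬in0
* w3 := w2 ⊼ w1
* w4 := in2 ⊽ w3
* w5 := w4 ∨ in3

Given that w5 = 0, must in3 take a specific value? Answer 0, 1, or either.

0

w5 = w4 ∨ in3 must be 0, so both w4 = 0 and in3 = 0.
Every assignment with w5 = 0 has in3 = 0; there are 7 such assignment(s).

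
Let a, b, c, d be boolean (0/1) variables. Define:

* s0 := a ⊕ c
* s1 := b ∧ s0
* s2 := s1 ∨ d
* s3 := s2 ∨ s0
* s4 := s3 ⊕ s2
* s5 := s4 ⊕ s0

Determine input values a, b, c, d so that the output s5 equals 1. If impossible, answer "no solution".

s5 = s4 ⊕ s0 must be 1, so s4 and s0 differ.
Check with a=0 b=1 c=1 d=0:
s0 = a ⊕ c = 0 ⊕ 1 = 1
s1 = b ∧ s0 = 1 ∧ 1 = 1
s2 = s1 ∨ d = 1 ∨ 0 = 1
s3 = s2 ∨ s0 = 1 ∨ 1 = 1
s4 = s3 ⊕ s2 = 1 ⊕ 1 = 0
s5 = s4 ⊕ s0 = 0 ⊕ 1 = 1
So s5 = 1 as required.

a=0 b=1 c=1 d=0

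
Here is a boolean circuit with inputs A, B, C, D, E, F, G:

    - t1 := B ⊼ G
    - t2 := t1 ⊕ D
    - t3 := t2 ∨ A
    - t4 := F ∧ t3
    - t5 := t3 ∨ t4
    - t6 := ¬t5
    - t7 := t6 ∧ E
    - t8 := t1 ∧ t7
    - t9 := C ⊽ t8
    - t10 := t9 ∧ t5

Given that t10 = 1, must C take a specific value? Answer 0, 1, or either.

0

t10 = t9 ∧ t5 must be 1, so both t9 = 1 and t5 = 1.
Every assignment with t10 = 1 has C = 0; there are 48 such assignment(s).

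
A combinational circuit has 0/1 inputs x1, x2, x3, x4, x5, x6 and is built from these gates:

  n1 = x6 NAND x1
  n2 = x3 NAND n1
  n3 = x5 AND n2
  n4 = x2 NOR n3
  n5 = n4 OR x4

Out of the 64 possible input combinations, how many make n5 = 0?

21

n5 = n4 OR x4 must be 0, so both n4 = 0 and x4 = 0.
n4 = x2 NOR n3 must be 0, so at least one of x2, n3 is 1.
Enumerating the 64 input combinations, 21 give n5 = 0 and 43 give n5 = 1.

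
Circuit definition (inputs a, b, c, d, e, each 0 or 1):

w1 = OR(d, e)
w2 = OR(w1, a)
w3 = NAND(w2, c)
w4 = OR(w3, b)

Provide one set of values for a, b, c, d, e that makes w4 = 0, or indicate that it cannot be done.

w4 = OR(w3, b) must be 0, so both w3 = 0 and b = 0.
Check with a=1, b=0, c=1, d=1, e=0:
w1 = OR(d, e) = OR(1, 0) = 1
w2 = OR(w1, a) = OR(1, 1) = 1
w3 = NAND(w2, c) = NAND(1, 1) = 0
w4 = OR(w3, b) = OR(0, 0) = 0
So w4 = 0 as required.

a=1, b=0, c=1, d=1, e=0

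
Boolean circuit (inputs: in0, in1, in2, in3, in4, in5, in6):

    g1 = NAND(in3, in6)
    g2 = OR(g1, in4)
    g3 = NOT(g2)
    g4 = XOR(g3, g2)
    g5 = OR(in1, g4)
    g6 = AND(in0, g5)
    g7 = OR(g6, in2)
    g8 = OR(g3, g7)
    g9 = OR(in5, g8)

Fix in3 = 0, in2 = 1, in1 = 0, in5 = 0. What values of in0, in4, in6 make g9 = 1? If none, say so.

g9 = OR(in5, g8) must be 1, so at least one of in5, g8 is 1.
Check with in3 = 0, in2 = 1, in1 = 0, in5 = 0 and in0=0, in4=1, in6=0:
g1 = NAND(in3, in6) = NAND(0, 0) = 1
g2 = OR(g1, in4) = OR(1, 1) = 1
g3 = NOT(g2) = NOT 1 = 0
g4 = XOR(g3, g2) = XOR(0, 1) = 1
g5 = OR(in1, g4) = OR(0, 1) = 1
g6 = AND(in0, g5) = AND(0, 1) = 0
g7 = OR(g6, in2) = OR(0, 1) = 1
g8 = OR(g3, g7) = OR(0, 1) = 1
g9 = OR(in5, g8) = OR(0, 1) = 1
So g9 = 1.

in0=0 in4=1 in6=0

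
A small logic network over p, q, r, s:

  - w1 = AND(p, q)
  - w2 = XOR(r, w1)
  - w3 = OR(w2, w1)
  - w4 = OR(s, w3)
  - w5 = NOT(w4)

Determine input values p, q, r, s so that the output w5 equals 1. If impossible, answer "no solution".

p=0 q=1 r=0 s=0

w5 = NOT(w4) must be 1, so w4 = 0.
w4 = OR(s, w3) must be 0, so both s = 0 and w3 = 0.
w3 = OR(w2, w1) must be 0, so both w2 = 0 and w1 = 0.
Check with p=0 q=1 r=0 s=0:
w1 = AND(p, q) = AND(0, 1) = 0
w2 = XOR(r, w1) = XOR(0, 0) = 0
w3 = OR(w2, w1) = OR(0, 0) = 0
w4 = OR(s, w3) = OR(0, 0) = 0
w5 = NOT(w4) = NOT 0 = 1
So w5 = 1 as required.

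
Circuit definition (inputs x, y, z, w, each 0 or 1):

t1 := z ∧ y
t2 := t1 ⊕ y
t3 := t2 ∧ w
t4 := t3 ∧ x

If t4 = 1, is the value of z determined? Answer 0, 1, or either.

t4 = t3 ∧ x must be 1, so both t3 = 1 and x = 1.
Every assignment with t4 = 1 has z = 0; there are 1 such assignment(s).
  x=1, y=1, z=0, w=1

0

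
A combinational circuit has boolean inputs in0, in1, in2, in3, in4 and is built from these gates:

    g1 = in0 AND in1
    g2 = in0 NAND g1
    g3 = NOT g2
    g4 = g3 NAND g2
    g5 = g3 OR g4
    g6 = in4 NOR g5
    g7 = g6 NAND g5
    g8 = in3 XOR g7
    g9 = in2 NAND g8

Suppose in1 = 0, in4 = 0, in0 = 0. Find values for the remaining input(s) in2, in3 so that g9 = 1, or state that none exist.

in2=0, in3=0

g9 = in2 NAND g8 must be 1, so at least one of in2, g8 is 0.
Check with in1 = 0, in4 = 0, in0 = 0 and in2=0, in3=0:
g1 = in0 AND in1 = 0 AND 0 = 0
g2 = in0 NAND g1 = 0 NAND 0 = 1
g3 = NOT g2 = NOT 1 = 0
g4 = g3 NAND g2 = 0 NAND 1 = 1
g5 = g3 OR g4 = 0 OR 1 = 1
g6 = in4 NOR g5 = 0 NOR 1 = 0
g7 = g6 NAND g5 = 0 NAND 1 = 1
g8 = in3 XOR g7 = 0 XOR 1 = 1
g9 = in2 NAND g8 = 0 NAND 1 = 1
So g9 = 1.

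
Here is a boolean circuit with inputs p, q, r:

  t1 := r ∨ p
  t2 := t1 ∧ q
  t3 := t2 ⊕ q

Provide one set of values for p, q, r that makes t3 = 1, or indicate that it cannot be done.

p=0 q=1 r=0

t3 = t2 ⊕ q must be 1, so t2 and q differ.
Check with p=0 q=1 r=0:
t1 = r ∨ p = 0 ∨ 0 = 0
t2 = t1 ∧ q = 0 ∧ 1 = 0
t3 = t2 ⊕ q = 0 ⊕ 1 = 1
So t3 = 1 as required.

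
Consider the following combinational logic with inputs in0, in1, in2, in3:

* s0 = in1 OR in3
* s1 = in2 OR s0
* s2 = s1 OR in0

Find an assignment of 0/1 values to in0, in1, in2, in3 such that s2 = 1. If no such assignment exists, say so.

in0=0, in1=1, in2=1, in3=0

Check with in0=0, in1=1, in2=1, in3=0:
s0 = in1 OR in3 = 1 OR 0 = 1
s1 = in2 OR s0 = 1 OR 1 = 1
s2 = s1 OR in0 = 1 OR 0 = 1
So s2 = 1 as required.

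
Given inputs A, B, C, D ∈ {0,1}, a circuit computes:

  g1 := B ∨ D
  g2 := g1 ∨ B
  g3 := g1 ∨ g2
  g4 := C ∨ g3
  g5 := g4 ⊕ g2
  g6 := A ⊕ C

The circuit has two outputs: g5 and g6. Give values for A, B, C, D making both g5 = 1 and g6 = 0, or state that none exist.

A=1 B=0 C=1 D=0

Check with A=1 B=0 C=1 D=0:
g1 = B ∨ D = 0 ∨ 0 = 0
g2 = g1 ∨ B = 0 ∨ 0 = 0
g3 = g1 ∨ g2 = 0 ∨ 0 = 0
g4 = C ∨ g3 = 1 ∨ 0 = 1
g5 = g4 ⊕ g2 = 1 ⊕ 0 = 1
g6 = A ⊕ C = 1 ⊕ 1 = 0
So g5 = 1 and g6 = 0.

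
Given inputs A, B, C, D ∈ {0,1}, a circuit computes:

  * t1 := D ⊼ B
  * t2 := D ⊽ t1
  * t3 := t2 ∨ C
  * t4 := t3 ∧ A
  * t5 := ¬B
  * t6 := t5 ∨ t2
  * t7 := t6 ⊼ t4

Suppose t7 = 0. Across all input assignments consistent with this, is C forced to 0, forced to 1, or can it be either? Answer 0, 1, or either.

t7 = t6 ⊼ t4 must be 0, so both t6 = 1 and t4 = 1.
t6 = t5 ∨ t2 must be 1, so at least one of t5, t2 is 1.
Every assignment with t7 = 0 has C = 1; there are 2 such assignment(s).
  A=1, B=0, C=1, D=0
  A=1, B=0, C=1, D=1

1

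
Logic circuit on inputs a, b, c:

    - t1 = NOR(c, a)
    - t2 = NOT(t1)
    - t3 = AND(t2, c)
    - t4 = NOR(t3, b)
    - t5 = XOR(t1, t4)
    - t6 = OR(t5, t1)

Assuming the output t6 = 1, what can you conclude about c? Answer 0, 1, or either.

0

t6 = OR(t5, t1) must be 1, so at least one of t5, t1 is 1.
Every assignment with t6 = 1 has c = 0; there are 3 such assignment(s).
  a=0, b=0, c=0
  a=0, b=1, c=0
  a=1, b=0, c=0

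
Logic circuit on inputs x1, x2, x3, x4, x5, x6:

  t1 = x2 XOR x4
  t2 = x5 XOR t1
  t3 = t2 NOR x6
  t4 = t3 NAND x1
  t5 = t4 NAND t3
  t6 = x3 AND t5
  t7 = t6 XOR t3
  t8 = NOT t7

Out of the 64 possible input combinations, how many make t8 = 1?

t8 = NOT t7 must be 1, so t7 = 0.
Enumerating the 64 input combinations, 28 give t8 = 1 and 36 give t8 = 0.

28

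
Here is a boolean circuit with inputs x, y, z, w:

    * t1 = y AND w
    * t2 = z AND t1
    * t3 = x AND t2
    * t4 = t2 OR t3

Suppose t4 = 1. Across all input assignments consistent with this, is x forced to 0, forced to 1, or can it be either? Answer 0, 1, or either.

either

Both values of x occur among assignments with t4 = 1:
  x=0: x=0, y=1, z=1, w=1
  x=1: x=1, y=1, z=1, w=1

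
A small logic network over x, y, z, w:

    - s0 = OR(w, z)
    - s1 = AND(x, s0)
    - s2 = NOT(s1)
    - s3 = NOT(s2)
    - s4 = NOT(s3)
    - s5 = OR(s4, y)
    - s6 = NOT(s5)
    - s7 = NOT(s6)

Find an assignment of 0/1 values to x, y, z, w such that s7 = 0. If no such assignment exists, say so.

x=1, y=0, z=1, w=0

s7 = NOT(s6) must be 0, so s6 = 1.
Check with x=1, y=0, z=1, w=0:
s0 = OR(w, z) = OR(0, 1) = 1
s1 = AND(x, s0) = AND(1, 1) = 1
s2 = NOT(s1) = NOT 1 = 0
s3 = NOT(s2) = NOT 0 = 1
s4 = NOT(s3) = NOT 1 = 0
s5 = OR(s4, y) = OR(0, 0) = 0
s6 = NOT(s5) = NOT 0 = 1
s7 = NOT(s6) = NOT 1 = 0
So s7 = 0 as required.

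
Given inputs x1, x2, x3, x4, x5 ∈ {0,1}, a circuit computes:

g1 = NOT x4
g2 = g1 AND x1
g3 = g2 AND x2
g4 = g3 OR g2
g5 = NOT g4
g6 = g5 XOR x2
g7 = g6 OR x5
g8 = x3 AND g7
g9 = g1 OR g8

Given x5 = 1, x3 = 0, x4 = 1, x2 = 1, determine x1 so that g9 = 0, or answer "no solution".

g9 = g1 OR g8 must be 0, so both g1 = 0 and g8 = 0.
Check with x5 = 1, x3 = 0, x4 = 1, x2 = 1 and x1=0:
g1 = NOT x4 = NOT 1 = 0
g2 = g1 AND x1 = 0 AND 0 = 0
g3 = g2 AND x2 = 0 AND 1 = 0
g4 = g3 OR g2 = 0 OR 0 = 0
g5 = NOT g4 = NOT 0 = 1
g6 = g5 XOR x2 = 1 XOR 1 = 0
g7 = g6 OR x5 = 0 OR 1 = 1
g8 = x3 AND g7 = 0 AND 1 = 0
g9 = g1 OR g8 = 0 OR 0 = 0
So g9 = 0.

x1=0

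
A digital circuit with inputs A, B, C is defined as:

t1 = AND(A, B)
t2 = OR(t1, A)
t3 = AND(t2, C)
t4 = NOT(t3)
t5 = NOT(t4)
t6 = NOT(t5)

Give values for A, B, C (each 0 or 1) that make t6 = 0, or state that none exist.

A=1, B=0, C=1

t6 = NOT(t5) must be 0, so t5 = 1.
Check with A=1, B=0, C=1:
t1 = AND(A, B) = AND(1, 0) = 0
t2 = OR(t1, A) = OR(0, 1) = 1
t3 = AND(t2, C) = AND(1, 1) = 1
t4 = NOT(t3) = NOT 1 = 0
t5 = NOT(t4) = NOT 0 = 1
t6 = NOT(t5) = NOT 1 = 0
So t6 = 0 as required.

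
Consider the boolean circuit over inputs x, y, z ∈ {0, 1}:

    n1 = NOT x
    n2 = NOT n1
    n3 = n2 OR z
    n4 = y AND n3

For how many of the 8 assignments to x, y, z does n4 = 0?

5

n4 = y AND n3 must be 0, so at least one of y, n3 is 0.
Satisfying assignments:
  x=0, y=0, z=0
  x=0, y=0, z=1
  x=0, y=1, z=0
  x=1, y=0, z=0
  x=1, y=0, z=1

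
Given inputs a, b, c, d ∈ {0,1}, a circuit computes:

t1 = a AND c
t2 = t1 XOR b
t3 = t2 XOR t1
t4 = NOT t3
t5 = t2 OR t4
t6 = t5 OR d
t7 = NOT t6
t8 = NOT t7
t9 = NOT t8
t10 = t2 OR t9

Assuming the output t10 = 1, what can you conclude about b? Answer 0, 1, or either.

either

Both values of b occur among assignments with t10 = 1:
  b=0: a=1, b=0, c=1, d=0
  b=1: a=0, b=1, c=0, d=0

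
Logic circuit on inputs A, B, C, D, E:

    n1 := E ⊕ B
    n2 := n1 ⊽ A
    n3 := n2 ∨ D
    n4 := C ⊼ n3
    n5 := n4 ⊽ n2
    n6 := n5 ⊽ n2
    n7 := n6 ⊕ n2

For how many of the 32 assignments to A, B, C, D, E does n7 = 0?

6

n7 = n6 ⊕ n2 must be 0, so n6 and n2 are equal.
Satisfying assignments:
  A=0, B=0, C=1, D=1, E=1
  A=0, B=1, C=1, D=1, E=0
  A=1, B=0, C=1, D=1, E=0
  A=1, B=0, C=1, D=1, E=1
  A=1, B=1, C=1, D=1, E=0
  A=1, B=1, C=1, D=1, E=1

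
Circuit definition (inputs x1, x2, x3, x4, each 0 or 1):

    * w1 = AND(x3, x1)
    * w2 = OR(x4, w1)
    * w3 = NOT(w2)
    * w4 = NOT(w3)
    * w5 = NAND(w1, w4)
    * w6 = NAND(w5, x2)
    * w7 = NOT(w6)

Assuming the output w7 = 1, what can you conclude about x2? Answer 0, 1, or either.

1

w7 = NOT(w6) must be 1, so w6 = 0.
w6 = NAND(w5, x2) must be 0, so both w5 = 1 and x2 = 1.
Every assignment with w7 = 1 has x2 = 1; there are 6 such assignment(s).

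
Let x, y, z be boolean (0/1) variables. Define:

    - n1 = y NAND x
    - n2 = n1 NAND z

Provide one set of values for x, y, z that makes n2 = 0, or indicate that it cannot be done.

x=0 y=0 z=1

n2 = n1 NAND z must be 0, so both n1 = 1 and z = 1.
n1 = y NAND x must be 1, so at least one of y, x is 0.
Check with x=0 y=0 z=1:
n1 = y NAND x = 0 NAND 0 = 1
n2 = n1 NAND z = 1 NAND 1 = 0
So n2 = 0 as required.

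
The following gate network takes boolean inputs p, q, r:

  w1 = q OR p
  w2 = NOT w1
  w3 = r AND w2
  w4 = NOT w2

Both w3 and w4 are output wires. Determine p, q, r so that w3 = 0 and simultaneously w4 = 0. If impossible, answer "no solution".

Check with p=0 q=0 r=0:
w1 = q OR p = 0 OR 0 = 0
w2 = NOT w1 = NOT 0 = 1
w3 = r AND w2 = 0 AND 1 = 0
w4 = NOT w2 = NOT 1 = 0
So w3 = 0 and w4 = 0.

p=0 q=0 r=0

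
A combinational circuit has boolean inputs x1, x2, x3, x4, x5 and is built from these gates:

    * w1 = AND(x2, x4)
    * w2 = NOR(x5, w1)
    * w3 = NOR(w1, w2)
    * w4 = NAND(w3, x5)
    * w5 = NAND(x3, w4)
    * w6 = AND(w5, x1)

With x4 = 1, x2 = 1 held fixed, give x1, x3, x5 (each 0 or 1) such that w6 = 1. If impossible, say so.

w6 = AND(w5, x1) must be 1, so both w5 = 1 and x1 = 1.
w5 = NAND(x3, w4) must be 1, so at least one of x3, w4 is 0.
Check with x4 = 1, x2 = 1 and x1=1, x3=0, x5=0:
w1 = AND(x2, x4) = AND(1, 1) = 1
w2 = NOR(x5, w1) = NOR(0, 1) = 0
w3 = NOR(w1, w2) = NOR(1, 0) = 0
w4 = NAND(w3, x5) = NAND(0, 0) = 1
w5 = NAND(x3, w4) = NAND(0, 1) = 1
w6 = AND(w5, x1) = AND(1, 1) = 1
So w6 = 1.

x1=1 x3=0 x5=0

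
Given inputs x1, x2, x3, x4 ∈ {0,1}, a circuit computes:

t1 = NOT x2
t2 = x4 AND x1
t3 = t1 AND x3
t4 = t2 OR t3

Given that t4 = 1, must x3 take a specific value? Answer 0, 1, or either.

Both values of x3 occur among assignments with t4 = 1:
  x3=0: x1=1, x2=0, x3=0, x4=1
  x3=1: x1=0, x2=0, x3=1, x4=0

either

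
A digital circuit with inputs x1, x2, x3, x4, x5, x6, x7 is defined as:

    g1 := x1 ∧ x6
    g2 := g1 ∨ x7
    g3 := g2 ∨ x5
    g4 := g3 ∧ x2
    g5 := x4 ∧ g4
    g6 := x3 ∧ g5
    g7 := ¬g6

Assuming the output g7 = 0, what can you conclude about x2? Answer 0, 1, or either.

g7 = ¬g6 must be 0, so g6 = 1.
Every assignment with g7 = 0 has x2 = 1; there are 13 such assignment(s).

1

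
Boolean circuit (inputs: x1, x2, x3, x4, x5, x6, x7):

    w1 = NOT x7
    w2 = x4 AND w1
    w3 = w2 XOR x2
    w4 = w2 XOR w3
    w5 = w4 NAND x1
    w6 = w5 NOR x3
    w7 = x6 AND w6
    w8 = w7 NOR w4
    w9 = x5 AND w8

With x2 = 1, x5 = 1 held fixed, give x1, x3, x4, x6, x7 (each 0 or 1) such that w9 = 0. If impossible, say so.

x1=1, x3=1, x4=1, x6=0, x7=0

Check with x2 = 1, x5 = 1 and x1=1, x3=1, x4=1, x6=0, x7=0:
w1 = NOT x7 = NOT 0 = 1
w2 = x4 AND w1 = 1 AND 1 = 1
w3 = w2 XOR x2 = 1 XOR 1 = 0
w4 = w2 XOR w3 = 1 XOR 0 = 1
w5 = w4 NAND x1 = 1 NAND 1 = 0
w6 = w5 NOR x3 = 0 NOR 1 = 0
w7 = x6 AND w6 = 0 AND 0 = 0
w8 = w7 NOR w4 = 0 NOR 1 = 0
w9 = x5 AND w8 = 1 AND 0 = 0
So w9 = 0.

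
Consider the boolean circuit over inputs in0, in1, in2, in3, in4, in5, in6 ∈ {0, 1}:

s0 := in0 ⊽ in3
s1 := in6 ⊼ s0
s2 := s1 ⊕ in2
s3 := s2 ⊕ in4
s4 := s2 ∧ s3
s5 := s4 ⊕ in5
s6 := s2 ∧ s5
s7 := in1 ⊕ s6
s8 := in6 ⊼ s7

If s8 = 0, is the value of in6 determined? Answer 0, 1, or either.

s8 = in6 ⊼ s7 must be 0, so both in6 = 1 and s7 = 1.
Every assignment with s8 = 0 has in6 = 1; there are 32 such assignment(s).

1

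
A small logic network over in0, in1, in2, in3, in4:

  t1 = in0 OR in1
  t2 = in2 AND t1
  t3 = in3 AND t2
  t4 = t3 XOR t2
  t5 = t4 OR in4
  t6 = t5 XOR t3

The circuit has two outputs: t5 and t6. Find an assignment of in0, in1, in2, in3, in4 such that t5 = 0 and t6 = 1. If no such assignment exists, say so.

in0=1, in1=1, in2=1, in3=1, in4=0

Check with in0=1, in1=1, in2=1, in3=1, in4=0:
t1 = in0 OR in1 = 1 OR 1 = 1
t2 = in2 AND t1 = 1 AND 1 = 1
t3 = in3 AND t2 = 1 AND 1 = 1
t4 = t3 XOR t2 = 1 XOR 1 = 0
t5 = t4 OR in4 = 0 OR 0 = 0
t6 = t5 XOR t3 = 0 XOR 1 = 1
So t5 = 0 and t6 = 1.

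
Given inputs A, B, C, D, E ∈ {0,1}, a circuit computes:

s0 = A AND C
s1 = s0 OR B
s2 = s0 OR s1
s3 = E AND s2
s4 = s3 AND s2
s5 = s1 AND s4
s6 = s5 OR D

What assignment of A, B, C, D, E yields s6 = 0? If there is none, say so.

A=0, B=0, C=0, D=0, E=1

Check with A=0, B=0, C=0, D=0, E=1:
s0 = A AND C = 0 AND 0 = 0
s1 = s0 OR B = 0 OR 0 = 0
s2 = s0 OR s1 = 0 OR 0 = 0
s3 = E AND s2 = 1 AND 0 = 0
s4 = s3 AND s2 = 0 AND 0 = 0
s5 = s1 AND s4 = 0 AND 0 = 0
s6 = s5 OR D = 0 OR 0 = 0
So s6 = 0 as required.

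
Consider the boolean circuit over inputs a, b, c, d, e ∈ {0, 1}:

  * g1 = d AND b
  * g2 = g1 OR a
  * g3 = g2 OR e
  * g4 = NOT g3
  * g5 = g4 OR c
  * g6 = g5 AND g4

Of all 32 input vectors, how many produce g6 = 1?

6

g6 = g5 AND g4 must be 1, so both g5 = 1 and g4 = 1.
g5 = g4 OR c must be 1, so at least one of g4, c is 1.
g4 = NOT g3 must be 1, so g3 = 0.
Satisfying assignments:
  a=0, b=0, c=0, d=0, e=0
  a=0, b=0, c=0, d=1, e=0
  a=0, b=0, c=1, d=0, e=0
  a=0, b=0, c=1, d=1, e=0
  a=0, b=1, c=0, d=0, e=0
  a=0, b=1, c=1, d=0, e=0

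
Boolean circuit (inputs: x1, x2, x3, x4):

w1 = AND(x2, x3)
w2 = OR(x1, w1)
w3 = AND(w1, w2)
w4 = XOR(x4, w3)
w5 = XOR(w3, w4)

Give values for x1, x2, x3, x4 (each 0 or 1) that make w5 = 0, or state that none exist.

x1=0, x2=0, x3=0, x4=0

w5 = XOR(w3, w4) must be 0, so w3 and w4 are equal.
Check with x1=0, x2=0, x3=0, x4=0:
w1 = AND(x2, x3) = AND(0, 0) = 0
w2 = OR(x1, w1) = OR(0, 0) = 0
w3 = AND(w1, w2) = AND(0, 0) = 0
w4 = XOR(x4, w3) = XOR(0, 0) = 0
w5 = XOR(w3, w4) = XOR(0, 0) = 0
So w5 = 0 as required.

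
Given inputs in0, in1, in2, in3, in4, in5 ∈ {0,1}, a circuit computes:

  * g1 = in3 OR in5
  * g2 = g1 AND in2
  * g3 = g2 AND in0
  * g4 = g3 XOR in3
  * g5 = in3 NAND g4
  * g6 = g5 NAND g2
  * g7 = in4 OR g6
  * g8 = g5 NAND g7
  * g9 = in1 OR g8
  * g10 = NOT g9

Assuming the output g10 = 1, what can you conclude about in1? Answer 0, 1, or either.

g10 = NOT g9 must be 1, so g9 = 0.
g9 = in1 OR g8 must be 0, so both in1 = 0 and g8 = 0.
Every assignment with g10 = 1 has in1 = 0; there are 16 such assignment(s).

0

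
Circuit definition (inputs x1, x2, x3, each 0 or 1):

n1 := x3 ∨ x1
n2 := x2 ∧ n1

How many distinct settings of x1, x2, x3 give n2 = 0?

5

n2 = x2 ∧ n1 must be 0, so at least one of x2, n1 is 0.
Satisfying assignments:
  x1=0, x2=0, x3=0
  x1=0, x2=0, x3=1
  x1=0, x2=1, x3=0
  x1=1, x2=0, x3=0
  x1=1, x2=0, x3=1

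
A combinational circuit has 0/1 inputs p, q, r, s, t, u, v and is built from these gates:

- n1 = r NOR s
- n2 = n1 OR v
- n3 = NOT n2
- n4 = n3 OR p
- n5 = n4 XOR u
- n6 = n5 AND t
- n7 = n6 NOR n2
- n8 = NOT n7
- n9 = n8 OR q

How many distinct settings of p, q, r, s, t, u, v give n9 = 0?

18

n9 = n8 OR q must be 0, so both n8 = 0 and q = 0.
n8 = NOT n7 must be 0, so n7 = 1.
Enumerating the 128 input combinations, 18 give n9 = 0 and 110 give n9 = 1.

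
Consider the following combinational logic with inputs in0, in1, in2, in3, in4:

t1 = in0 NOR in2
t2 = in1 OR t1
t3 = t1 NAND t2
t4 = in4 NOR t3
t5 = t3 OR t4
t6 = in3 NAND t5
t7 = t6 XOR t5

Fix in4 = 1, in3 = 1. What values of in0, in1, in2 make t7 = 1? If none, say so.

in0=1, in1=1, in2=1

Check with in4 = 1, in3 = 1 and in0=1, in1=1, in2=1:
t1 = in0 NOR in2 = 1 NOR 1 = 0
t2 = in1 OR t1 = 1 OR 0 = 1
t3 = t1 NAND t2 = 0 NAND 1 = 1
t4 = in4 NOR t3 = 1 NOR 1 = 0
t5 = t3 OR t4 = 1 OR 0 = 1
t6 = in3 NAND t5 = 1 NAND 1 = 0
t7 = t6 XOR t5 = 0 XOR 1 = 1
So t7 = 1.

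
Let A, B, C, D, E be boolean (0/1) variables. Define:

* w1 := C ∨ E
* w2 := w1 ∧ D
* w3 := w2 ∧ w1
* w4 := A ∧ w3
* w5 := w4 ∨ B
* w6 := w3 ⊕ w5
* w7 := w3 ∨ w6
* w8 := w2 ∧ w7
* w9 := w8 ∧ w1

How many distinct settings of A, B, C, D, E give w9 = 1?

12

w9 = w8 ∧ w1 must be 1, so both w8 = 1 and w1 = 1.
Enumerating the 32 input combinations, 12 give w9 = 1 and 20 give w9 = 0.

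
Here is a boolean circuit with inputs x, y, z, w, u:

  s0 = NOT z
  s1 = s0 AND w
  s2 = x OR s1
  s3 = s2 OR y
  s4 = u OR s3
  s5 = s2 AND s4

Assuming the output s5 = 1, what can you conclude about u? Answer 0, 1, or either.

either

Both values of u occur among assignments with s5 = 1:
  u=0: x=0, y=0, z=0, w=1, u=0
  u=1: x=0, y=0, z=0, w=1, u=1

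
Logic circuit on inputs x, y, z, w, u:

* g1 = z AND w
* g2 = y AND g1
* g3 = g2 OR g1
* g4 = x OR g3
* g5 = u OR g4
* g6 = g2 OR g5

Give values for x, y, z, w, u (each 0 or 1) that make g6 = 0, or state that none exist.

Check with x=0 y=1 z=0 w=1 u=0:
g1 = z AND w = 0 AND 1 = 0
g2 = y AND g1 = 1 AND 0 = 0
g3 = g2 OR g1 = 0 OR 0 = 0
g4 = x OR g3 = 0 OR 0 = 0
g5 = u OR g4 = 0 OR 0 = 0
g6 = g2 OR g5 = 0 OR 0 = 0
So g6 = 0 as required.

x=0 y=1 z=0 w=1 u=0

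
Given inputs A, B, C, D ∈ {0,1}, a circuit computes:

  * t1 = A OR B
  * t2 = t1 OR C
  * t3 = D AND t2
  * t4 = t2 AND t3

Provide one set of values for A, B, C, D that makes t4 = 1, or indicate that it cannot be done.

A=0, B=1, C=1, D=1

t4 = t2 AND t3 must be 1, so both t2 = 1 and t3 = 1.
Check with A=0, B=1, C=1, D=1:
t1 = A OR B = 0 OR 1 = 1
t2 = t1 OR C = 1 OR 1 = 1
t3 = D AND t2 = 1 AND 1 = 1
t4 = t2 AND t3 = 1 AND 1 = 1
So t4 = 1 as required.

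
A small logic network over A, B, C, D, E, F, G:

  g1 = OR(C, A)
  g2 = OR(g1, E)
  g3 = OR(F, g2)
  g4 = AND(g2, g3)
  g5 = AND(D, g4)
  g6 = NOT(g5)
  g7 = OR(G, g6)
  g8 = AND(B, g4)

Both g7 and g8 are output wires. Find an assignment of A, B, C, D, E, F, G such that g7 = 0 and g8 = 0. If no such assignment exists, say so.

A=1, B=0, C=1, D=1, E=1, F=0, G=0

Check with A=1, B=0, C=1, D=1, E=1, F=0, G=0:
g1 = OR(C, A) = OR(1, 1) = 1
g2 = OR(g1, E) = OR(1, 1) = 1
g3 = OR(F, g2) = OR(0, 1) = 1
g4 = AND(g2, g3) = AND(1, 1) = 1
g5 = AND(D, g4) = AND(1, 1) = 1
g6 = NOT(g5) = NOT 1 = 0
g7 = OR(G, g6) = OR(0, 0) = 0
g8 = AND(B, g4) = AND(0, 1) = 0
So g7 = 0 and g8 = 0.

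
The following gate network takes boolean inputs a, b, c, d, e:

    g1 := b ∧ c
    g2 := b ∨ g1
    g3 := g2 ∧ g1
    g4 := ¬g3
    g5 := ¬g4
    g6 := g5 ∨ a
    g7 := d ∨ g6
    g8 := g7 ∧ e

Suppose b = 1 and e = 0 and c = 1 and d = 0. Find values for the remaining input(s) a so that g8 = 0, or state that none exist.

a=0

g8 = g7 ∧ e must be 0, so at least one of g7, e is 0.
Check with b = 1 and e = 0 and c = 1 and d = 0 and a=0:
g1 = b ∧ c = 1 ∧ 1 = 1
g2 = b ∨ g1 = 1 ∨ 1 = 1
g3 = g2 ∧ g1 = 1 ∧ 1 = 1
g4 = ¬g3 = ¬1 = 0
g5 = ¬g4 = ¬0 = 1
g6 = g5 ∨ a = 1 ∨ 0 = 1
g7 = d ∨ g6 = 0 ∨ 1 = 1
g8 = g7 ∧ e = 1 ∧ 0 = 0
So g8 = 0.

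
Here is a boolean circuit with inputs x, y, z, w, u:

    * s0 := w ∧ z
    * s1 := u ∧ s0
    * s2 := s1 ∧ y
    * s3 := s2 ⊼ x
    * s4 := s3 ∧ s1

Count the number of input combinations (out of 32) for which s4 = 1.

3

s4 = s3 ∧ s1 must be 1, so both s3 = 1 and s1 = 1.
s3 = s2 ⊼ x must be 1, so at least one of s2, x is 0.
s1 = u ∧ s0 must be 1, so both u = 1 and s0 = 1.
Satisfying assignments:
  x=0, y=0, z=1, w=1, u=1
  x=0, y=1, z=1, w=1, u=1
  x=1, y=0, z=1, w=1, u=1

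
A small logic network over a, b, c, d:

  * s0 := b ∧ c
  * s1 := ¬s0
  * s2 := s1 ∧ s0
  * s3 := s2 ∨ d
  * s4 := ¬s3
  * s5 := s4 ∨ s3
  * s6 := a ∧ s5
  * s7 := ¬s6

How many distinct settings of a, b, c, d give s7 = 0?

s7 = ¬s6 must be 0, so s6 = 1.
s6 = a ∧ s5 must be 1, so both a = 1 and s5 = 1.
s5 = s4 ∨ s3 must be 1, so at least one of s4, s3 is 1.
Enumerating the 16 input combinations, 8 give s7 = 0 and 8 give s7 = 1.

8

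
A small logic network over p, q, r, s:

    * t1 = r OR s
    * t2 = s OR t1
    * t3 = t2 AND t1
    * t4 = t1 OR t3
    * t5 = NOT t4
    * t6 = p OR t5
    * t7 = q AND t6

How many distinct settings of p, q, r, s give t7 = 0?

t7 = q AND t6 must be 0, so at least one of q, t6 is 0.
Enumerating the 16 input combinations, 11 give t7 = 0 and 5 give t7 = 1.

11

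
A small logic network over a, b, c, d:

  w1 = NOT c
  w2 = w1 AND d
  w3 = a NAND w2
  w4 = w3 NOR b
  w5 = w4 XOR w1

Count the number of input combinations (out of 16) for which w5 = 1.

w5 = w4 XOR w1 must be 1, so w4 and w1 differ.
Enumerating the 16 input combinations, 7 give w5 = 1 and 9 give w5 = 0.

7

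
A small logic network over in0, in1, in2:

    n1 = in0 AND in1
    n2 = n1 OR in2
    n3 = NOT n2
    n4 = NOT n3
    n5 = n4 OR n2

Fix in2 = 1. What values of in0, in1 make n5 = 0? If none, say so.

With in2 = 1 fixed, none of the 4 settings of in0, in1 give n5 = 0.
For example, with in0=1, in1=1:
n1 = in0 AND in1 = 1 AND 1 = 1
n2 = n1 OR in2 = 1 OR 1 = 1
n3 = NOT n2 = NOT 1 = 0
n4 = NOT n3 = NOT 0 = 1
n5 = n4 OR n2 = 1 OR 1 = 1
giving n5 = 1 ≠ 0.

no solution exists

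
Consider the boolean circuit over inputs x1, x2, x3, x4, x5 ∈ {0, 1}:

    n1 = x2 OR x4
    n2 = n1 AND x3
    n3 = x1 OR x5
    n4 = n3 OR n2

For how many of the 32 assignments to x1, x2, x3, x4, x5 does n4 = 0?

5

n4 = n3 OR n2 must be 0, so both n3 = 0 and n2 = 0.
Satisfying assignments:
  x1=0, x2=0, x3=0, x4=0, x5=0
  x1=0, x2=0, x3=0, x4=1, x5=0
  x1=0, x2=0, x3=1, x4=0, x5=0
  x1=0, x2=1, x3=0, x4=0, x5=0
  x1=0, x2=1, x3=0, x4=1, x5=0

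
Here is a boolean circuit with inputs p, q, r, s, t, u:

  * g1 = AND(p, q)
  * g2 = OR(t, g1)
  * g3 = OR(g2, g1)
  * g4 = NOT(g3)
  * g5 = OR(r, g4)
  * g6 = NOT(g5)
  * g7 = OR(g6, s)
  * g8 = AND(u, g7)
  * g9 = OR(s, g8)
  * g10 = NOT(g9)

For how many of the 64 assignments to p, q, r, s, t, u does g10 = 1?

g10 = NOT(g9) must be 1, so g9 = 0.
g9 = OR(s, g8) must be 0, so both s = 0 and g8 = 0.
Enumerating the 64 input combinations, 27 give g10 = 1 and 37 give g10 = 0.

27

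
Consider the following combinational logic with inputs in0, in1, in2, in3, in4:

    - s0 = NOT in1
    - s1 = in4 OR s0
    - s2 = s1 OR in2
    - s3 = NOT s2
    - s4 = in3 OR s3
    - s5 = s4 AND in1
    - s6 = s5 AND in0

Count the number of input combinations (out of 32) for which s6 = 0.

27

s6 = s5 AND in0 must be 0, so at least one of s5, in0 is 0.
Enumerating the 32 input combinations, 27 give s6 = 0 and 5 give s6 = 1.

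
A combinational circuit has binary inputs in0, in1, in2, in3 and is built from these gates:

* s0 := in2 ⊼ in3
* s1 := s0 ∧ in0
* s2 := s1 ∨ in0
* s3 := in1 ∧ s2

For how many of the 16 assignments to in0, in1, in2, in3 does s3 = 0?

s3 = in1 ∧ s2 must be 0, so at least one of in1, s2 is 0.
Enumerating the 16 input combinations, 12 give s3 = 0 and 4 give s3 = 1.

12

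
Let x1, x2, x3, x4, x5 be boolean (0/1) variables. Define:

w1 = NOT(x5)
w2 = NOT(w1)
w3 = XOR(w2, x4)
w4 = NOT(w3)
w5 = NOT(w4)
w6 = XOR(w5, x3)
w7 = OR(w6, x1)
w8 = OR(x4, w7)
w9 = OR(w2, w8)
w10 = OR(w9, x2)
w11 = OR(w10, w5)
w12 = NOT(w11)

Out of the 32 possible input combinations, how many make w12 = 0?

31

w12 = NOT(w11) must be 0, so w11 = 1.
w11 = OR(w10, w5) must be 1, so at least one of w10, w5 is 1.
Enumerating the 32 input combinations, 31 give w12 = 0 and 1 give w12 = 1.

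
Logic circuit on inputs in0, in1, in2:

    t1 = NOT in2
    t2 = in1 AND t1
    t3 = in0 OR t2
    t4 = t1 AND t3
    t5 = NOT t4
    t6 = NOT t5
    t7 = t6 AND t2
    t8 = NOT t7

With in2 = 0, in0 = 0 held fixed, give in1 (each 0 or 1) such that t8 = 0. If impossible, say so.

t8 = NOT t7 must be 0, so t7 = 1.
t7 = t6 AND t2 must be 1, so both t6 = 1 and t2 = 1.
Check with in2 = 0, in0 = 0 and in1=1:
t1 = NOT in2 = NOT 0 = 1
t2 = in1 AND t1 = 1 AND 1 = 1
t3 = in0 OR t2 = 0 OR 1 = 1
t4 = t1 AND t3 = 1 AND 1 = 1
t5 = NOT t4 = NOT 1 = 0
t6 = NOT t5 = NOT 0 = 1
t7 = t6 AND t2 = 1 AND 1 = 1
t8 = NOT t7 = NOT 1 = 0
So t8 = 0.

in1=1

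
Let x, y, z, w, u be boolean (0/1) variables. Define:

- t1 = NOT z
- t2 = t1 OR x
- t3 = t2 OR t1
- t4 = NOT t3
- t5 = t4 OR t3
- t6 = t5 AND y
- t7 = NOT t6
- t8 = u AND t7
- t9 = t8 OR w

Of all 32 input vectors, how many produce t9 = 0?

t9 = t8 OR w must be 0, so both t8 = 0 and w = 0.
t8 = u AND t7 must be 0, so at least one of u, t7 is 0.
Enumerating the 32 input combinations, 12 give t9 = 0 and 20 give t9 = 1.

12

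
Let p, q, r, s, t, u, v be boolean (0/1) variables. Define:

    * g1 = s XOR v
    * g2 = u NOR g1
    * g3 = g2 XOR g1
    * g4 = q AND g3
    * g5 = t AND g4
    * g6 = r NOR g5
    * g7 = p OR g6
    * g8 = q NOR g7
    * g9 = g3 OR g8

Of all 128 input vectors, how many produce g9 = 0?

g9 = g3 OR g8 must be 0, so both g3 = 0 and g8 = 0.
Enumerating the 128 input combinations, 28 give g9 = 0 and 100 give g9 = 1.

28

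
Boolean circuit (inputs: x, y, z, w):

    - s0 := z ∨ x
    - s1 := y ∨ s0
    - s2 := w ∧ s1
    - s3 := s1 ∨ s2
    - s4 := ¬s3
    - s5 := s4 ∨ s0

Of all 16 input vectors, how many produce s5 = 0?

s5 = s4 ∨ s0 must be 0, so both s4 = 0 and s0 = 0.
Enumerating the 16 input combinations, 2 give s5 = 0 and 14 give s5 = 1.

2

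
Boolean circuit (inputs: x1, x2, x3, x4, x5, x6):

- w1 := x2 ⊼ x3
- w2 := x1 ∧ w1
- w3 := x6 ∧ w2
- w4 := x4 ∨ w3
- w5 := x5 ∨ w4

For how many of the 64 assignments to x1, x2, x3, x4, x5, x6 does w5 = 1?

w5 = x5 ∨ w4 must be 1, so at least one of x5, w4 is 1.
Enumerating the 64 input combinations, 51 give w5 = 1 and 13 give w5 = 0.

51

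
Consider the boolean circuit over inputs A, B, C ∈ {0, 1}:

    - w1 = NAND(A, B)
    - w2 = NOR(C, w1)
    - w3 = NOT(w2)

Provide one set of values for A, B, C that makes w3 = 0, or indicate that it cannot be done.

A=1, B=1, C=0

w3 = NOT(w2) must be 0, so w2 = 1.
w2 = NOR(C, w1) must be 1, so both C = 0 and w1 = 0.
w1 = NAND(A, B) must be 0, so both A = 1 and B = 1.
Check with A=1, B=1, C=0:
w1 = NAND(A, B) = NAND(1, 1) = 0
w2 = NOR(C, w1) = NOR(0, 0) = 1
w3 = NOT(w2) = NOT 1 = 0
So w3 = 0 as required.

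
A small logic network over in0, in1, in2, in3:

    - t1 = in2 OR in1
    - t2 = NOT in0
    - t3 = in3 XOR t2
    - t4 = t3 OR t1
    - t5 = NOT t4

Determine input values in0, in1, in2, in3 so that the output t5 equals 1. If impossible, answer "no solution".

t5 = NOT t4 must be 1, so t4 = 0.
t4 = t3 OR t1 must be 0, so both t3 = 0 and t1 = 0.
t3 = in3 XOR t2 must be 0, so in3 and t2 are equal.
Check with in0=0 in1=0 in2=0 in3=1:
t1 = in2 OR in1 = 0 OR 0 = 0
t2 = NOT in0 = NOT 0 = 1
t3 = in3 XOR t2 = 1 XOR 1 = 0
t4 = t3 OR t1 = 0 OR 0 = 0
t5 = NOT t4 = NOT 0 = 1
So t5 = 1 as required.

in0=0 in1=0 in2=0 in3=1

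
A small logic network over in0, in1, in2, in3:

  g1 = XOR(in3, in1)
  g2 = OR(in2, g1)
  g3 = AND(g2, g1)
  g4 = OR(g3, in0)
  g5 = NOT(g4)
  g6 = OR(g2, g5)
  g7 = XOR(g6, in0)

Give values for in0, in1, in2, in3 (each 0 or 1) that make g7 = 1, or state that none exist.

g7 = XOR(g6, in0) must be 1, so g6 and in0 differ.
Check with in0=1 in1=1 in2=0 in3=1:
g1 = XOR(in3, in1) = XOR(1, 1) = 0
g2 = OR(in2, g1) = OR(0, 0) = 0
g3 = AND(g2, g1) = AND(0, 0) = 0
g4 = OR(g3, in0) = OR(0, 1) = 1
g5 = NOT(g4) = NOT 1 = 0
g6 = OR(g2, g5) = OR(0, 0) = 0
g7 = XOR(g6, in0) = XOR(0, 1) = 1
So g7 = 1 as required.

in0=1 in1=1 in2=0 in3=1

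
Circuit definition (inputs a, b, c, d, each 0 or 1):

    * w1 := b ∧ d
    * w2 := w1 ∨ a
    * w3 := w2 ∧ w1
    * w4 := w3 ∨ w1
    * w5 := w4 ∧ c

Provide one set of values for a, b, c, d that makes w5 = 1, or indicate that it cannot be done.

a=0, b=1, c=1, d=1

w5 = w4 ∧ c must be 1, so both w4 = 1 and c = 1.
w4 = w3 ∨ w1 must be 1, so at least one of w3, w1 is 1.
Check with a=0, b=1, c=1, d=1:
w1 = b ∧ d = 1 ∧ 1 = 1
w2 = w1 ∨ a = 1 ∨ 0 = 1
w3 = w2 ∧ w1 = 1 ∧ 1 = 1
w4 = w3 ∨ w1 = 1 ∨ 1 = 1
w5 = w4 ∧ c = 1 ∧ 1 = 1
So w5 = 1 as required.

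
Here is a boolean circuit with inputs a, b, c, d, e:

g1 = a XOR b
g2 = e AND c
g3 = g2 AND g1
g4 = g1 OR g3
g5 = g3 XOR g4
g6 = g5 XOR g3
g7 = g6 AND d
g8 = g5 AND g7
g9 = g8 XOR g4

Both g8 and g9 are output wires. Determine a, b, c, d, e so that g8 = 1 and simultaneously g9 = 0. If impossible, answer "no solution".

Check with a=1, b=0, c=1, d=1, e=0:
g1 = a XOR b = 1 XOR 0 = 1
g2 = e AND c = 0 AND 1 = 0
g3 = g2 AND g1 = 0 AND 1 = 0
g4 = g1 OR g3 = 1 OR 0 = 1
g5 = g3 XOR g4 = 0 XOR 1 = 1
g6 = g5 XOR g3 = 1 XOR 0 = 1
g7 = g6 AND d = 1 AND 1 = 1
g8 = g5 AND g7 = 1 AND 1 = 1
g9 = g8 XOR g4 = 1 XOR 1 = 0
So g8 = 1 and g9 = 0.

a=1, b=0, c=1, d=1, e=0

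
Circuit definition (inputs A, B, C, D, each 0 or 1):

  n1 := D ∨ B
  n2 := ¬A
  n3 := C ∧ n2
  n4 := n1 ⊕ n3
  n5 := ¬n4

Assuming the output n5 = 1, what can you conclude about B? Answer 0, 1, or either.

either

Both values of B occur among assignments with n5 = 1:
  B=0: A=0, B=0, C=0, D=0
  B=1: A=0, B=1, C=1, D=0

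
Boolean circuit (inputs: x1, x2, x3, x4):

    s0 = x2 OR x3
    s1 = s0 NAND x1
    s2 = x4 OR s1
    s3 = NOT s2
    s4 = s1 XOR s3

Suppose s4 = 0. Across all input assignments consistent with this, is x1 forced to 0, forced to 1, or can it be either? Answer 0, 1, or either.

s4 = s1 XOR s3 must be 0, so s1 and s3 are equal.
Every assignment with s4 = 0 has x1 = 1; there are 3 such assignment(s).
  x1=1, x2=0, x3=1, x4=1
  x1=1, x2=1, x3=0, x4=1
  x1=1, x2=1, x3=1, x4=1

1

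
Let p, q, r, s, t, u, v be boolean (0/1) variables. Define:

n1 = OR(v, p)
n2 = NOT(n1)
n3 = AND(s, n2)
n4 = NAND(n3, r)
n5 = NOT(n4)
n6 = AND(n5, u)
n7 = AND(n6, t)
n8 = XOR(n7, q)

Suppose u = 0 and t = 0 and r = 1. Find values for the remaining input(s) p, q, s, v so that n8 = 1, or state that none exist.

p=1, q=1, s=0, v=1

n8 = XOR(n7, q) must be 1, so n7 and q differ.
Check with u = 0 and t = 0 and r = 1 and p=1, q=1, s=0, v=1:
n1 = OR(v, p) = OR(1, 1) = 1
n2 = NOT(n1) = NOT 1 = 0
n3 = AND(s, n2) = AND(0, 0) = 0
n4 = NAND(n3, r) = NAND(0, 1) = 1
n5 = NOT(n4) = NOT 1 = 0
n6 = AND(n5, u) = AND(0, 0) = 0
n7 = AND(n6, t) = AND(0, 0) = 0
n8 = XOR(n7, q) = XOR(0, 1) = 1
So n8 = 1.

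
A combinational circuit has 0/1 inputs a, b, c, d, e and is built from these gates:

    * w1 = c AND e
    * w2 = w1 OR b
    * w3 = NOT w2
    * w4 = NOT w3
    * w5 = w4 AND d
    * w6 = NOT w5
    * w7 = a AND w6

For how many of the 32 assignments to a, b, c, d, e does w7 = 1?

w7 = a AND w6 must be 1, so both a = 1 and w6 = 1.
Enumerating the 32 input combinations, 11 give w7 = 1 and 21 give w7 = 0.

11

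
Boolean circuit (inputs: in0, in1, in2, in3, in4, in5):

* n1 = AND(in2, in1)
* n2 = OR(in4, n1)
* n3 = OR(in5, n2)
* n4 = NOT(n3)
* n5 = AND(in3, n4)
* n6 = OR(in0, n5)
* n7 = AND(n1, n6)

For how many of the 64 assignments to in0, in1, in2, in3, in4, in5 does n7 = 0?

56

n7 = AND(n1, n6) must be 0, so at least one of n1, n6 is 0.
Enumerating the 64 input combinations, 56 give n7 = 0 and 8 give n7 = 1.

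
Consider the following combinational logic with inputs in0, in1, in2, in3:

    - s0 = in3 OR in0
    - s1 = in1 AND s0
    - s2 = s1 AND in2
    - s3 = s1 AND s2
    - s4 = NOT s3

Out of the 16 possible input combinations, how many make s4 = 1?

s4 = NOT s3 must be 1, so s3 = 0.
Enumerating the 16 input combinations, 13 give s4 = 1 and 3 give s4 = 0.

13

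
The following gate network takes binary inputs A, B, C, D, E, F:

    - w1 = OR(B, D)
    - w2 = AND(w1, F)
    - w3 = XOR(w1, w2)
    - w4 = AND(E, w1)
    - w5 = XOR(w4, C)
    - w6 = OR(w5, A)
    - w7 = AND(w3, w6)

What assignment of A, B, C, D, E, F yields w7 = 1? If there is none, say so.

w7 = AND(w3, w6) must be 1, so both w3 = 1 and w6 = 1.
w3 = XOR(w1, w2) must be 1, so w1 and w2 differ.
w6 = OR(w5, A) must be 1, so at least one of w5, A is 1.
Check with A=1 B=1 C=1 D=1 E=0 F=0:
w1 = OR(B, D) = OR(1, 1) = 1
w2 = AND(w1, F) = AND(1, 0) = 0
w3 = XOR(w1, w2) = XOR(1, 0) = 1
w4 = AND(E, w1) = AND(0, 1) = 0
w5 = XOR(w4, C) = XOR(0, 1) = 1
w6 = OR(w5, A) = OR(1, 1) = 1
w7 = AND(w3, w6) = AND(1, 1) = 1
So w7 = 1 as required.

A=1 B=1 C=1 D=1 E=0 F=0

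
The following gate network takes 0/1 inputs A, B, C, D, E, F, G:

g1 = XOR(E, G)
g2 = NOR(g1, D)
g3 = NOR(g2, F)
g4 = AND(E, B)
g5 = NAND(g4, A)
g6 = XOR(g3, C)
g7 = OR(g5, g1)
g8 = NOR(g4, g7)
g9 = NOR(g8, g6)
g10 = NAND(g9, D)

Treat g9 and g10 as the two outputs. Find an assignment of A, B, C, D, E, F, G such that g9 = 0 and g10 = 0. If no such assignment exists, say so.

no solution exists

Across all 128 input combinations, none give both g9 = 0 and g10 = 0.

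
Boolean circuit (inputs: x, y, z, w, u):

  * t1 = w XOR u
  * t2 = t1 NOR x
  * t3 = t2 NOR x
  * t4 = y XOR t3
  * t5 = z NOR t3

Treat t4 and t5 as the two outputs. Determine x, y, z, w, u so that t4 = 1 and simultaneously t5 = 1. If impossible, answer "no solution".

Check with x=1, y=1, z=0, w=0, u=1:
t1 = w XOR u = 0 XOR 1 = 1
t2 = t1 NOR x = 1 NOR 1 = 0
t3 = t2 NOR x = 0 NOR 1 = 0
t4 = y XOR t3 = 1 XOR 0 = 1
t5 = z NOR t3 = 0 NOR 0 = 1
So t4 = 1 and t5 = 1.

x=1, y=1, z=0, w=0, u=1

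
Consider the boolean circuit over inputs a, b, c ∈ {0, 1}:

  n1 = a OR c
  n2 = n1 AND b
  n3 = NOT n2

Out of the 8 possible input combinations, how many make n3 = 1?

5

n3 = NOT n2 must be 1, so n2 = 0.
Satisfying assignments:
  a=0, b=0, c=0
  a=0, b=0, c=1
  a=0, b=1, c=0
  a=1, b=0, c=0
  a=1, b=0, c=1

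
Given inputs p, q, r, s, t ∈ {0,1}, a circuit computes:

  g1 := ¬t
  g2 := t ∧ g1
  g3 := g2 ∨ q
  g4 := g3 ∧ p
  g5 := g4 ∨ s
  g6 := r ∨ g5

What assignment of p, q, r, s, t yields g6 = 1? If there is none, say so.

g6 = r ∨ g5 must be 1, so at least one of r, g5 is 1.
Check with p=0 q=1 r=1 s=1 t=0:
g1 = ¬t = ¬0 = 1
g2 = t ∧ g1 = 0 ∧ 1 = 0
g3 = g2 ∨ q = 0 ∨ 1 = 1
g4 = g3 ∧ p = 1 ∧ 0 = 0
g5 = g4 ∨ s = 0 ∨ 1 = 1
g6 = r ∨ g5 = 1 ∨ 1 = 1
So g6 = 1 as required.

p=0 q=1 r=1 s=1 t=0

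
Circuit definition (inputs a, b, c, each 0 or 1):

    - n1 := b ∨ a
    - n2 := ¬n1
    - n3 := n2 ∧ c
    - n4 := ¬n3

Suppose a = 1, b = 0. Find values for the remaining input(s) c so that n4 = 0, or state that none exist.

With a = 1, b = 0 fixed, none of the 2 settings of c give n4 = 0.
For example, with c=1:
n1 = b ∨ a = 0 ∨ 1 = 1
n2 = ¬n1 = ¬1 = 0
n3 = n2 ∧ c = 0 ∧ 1 = 0
n4 = ¬n3 = ¬0 = 1
giving n4 = 1 ≠ 0.

no solution exists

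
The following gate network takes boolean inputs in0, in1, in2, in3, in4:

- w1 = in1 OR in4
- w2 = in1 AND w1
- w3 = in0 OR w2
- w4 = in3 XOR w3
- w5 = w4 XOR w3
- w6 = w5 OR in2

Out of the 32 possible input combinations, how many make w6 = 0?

w6 = w5 OR in2 must be 0, so both w5 = 0 and in2 = 0.
w5 = w4 XOR w3 must be 0, so w4 and w3 are equal.
Enumerating the 32 input combinations, 8 give w6 = 0 and 24 give w6 = 1.

8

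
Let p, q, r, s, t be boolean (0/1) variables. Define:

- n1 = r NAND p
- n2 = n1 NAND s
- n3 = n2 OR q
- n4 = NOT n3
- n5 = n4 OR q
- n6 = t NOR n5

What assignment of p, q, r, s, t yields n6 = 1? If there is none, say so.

p=0, q=0, r=1, s=0, t=0

n6 = t NOR n5 must be 1, so both t = 0 and n5 = 0.
n5 = n4 OR q must be 0, so both n4 = 0 and q = 0.
Check with p=0, q=0, r=1, s=0, t=0:
n1 = r NAND p = 1 NAND 0 = 1
n2 = n1 NAND s = 1 NAND 0 = 1
n3 = n2 OR q = 1 OR 0 = 1
n4 = NOT n3 = NOT 1 = 0
n5 = n4 OR q = 0 OR 0 = 0
n6 = t NOR n5 = 0 NOR 0 = 1
So n6 = 1 as required.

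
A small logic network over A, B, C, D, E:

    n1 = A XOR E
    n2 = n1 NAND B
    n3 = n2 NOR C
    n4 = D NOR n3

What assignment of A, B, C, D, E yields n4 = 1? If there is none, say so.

n4 = D NOR n3 must be 1, so both D = 0 and n3 = 0.
n3 = n2 NOR C must be 0, so at least one of n2, C is 1.
Check with A=0 B=0 C=1 D=0 E=0:
n1 = A XOR E = 0 XOR 0 = 0
n2 = n1 NAND B = 0 NAND 0 = 1
n3 = n2 NOR C = 1 NOR 1 = 0
n4 = D NOR n3 = 0 NOR 0 = 1
So n4 = 1 as required.

A=0 B=0 C=1 D=0 E=0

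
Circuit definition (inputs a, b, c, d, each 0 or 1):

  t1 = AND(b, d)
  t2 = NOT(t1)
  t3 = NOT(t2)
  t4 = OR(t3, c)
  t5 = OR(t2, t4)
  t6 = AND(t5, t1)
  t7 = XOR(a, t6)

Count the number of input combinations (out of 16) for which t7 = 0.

8

t7 = XOR(a, t6) must be 0, so a and t6 are equal.
Enumerating the 16 input combinations, 8 give t7 = 0 and 8 give t7 = 1.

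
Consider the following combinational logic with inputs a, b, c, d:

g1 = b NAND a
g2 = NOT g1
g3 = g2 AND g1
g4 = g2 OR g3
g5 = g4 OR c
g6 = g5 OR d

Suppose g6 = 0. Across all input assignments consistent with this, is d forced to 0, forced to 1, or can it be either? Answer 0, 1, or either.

0

g6 = g5 OR d must be 0, so both g5 = 0 and d = 0.
g5 = g4 OR c must be 0, so both g4 = 0 and c = 0.
g4 = g2 OR g3 must be 0, so both g2 = 0 and g3 = 0.
Every assignment with g6 = 0 has d = 0; there are 3 such assignment(s).
  a=0, b=0, c=0, d=0
  a=0, b=1, c=0, d=0
  a=1, b=0, c=0, d=0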